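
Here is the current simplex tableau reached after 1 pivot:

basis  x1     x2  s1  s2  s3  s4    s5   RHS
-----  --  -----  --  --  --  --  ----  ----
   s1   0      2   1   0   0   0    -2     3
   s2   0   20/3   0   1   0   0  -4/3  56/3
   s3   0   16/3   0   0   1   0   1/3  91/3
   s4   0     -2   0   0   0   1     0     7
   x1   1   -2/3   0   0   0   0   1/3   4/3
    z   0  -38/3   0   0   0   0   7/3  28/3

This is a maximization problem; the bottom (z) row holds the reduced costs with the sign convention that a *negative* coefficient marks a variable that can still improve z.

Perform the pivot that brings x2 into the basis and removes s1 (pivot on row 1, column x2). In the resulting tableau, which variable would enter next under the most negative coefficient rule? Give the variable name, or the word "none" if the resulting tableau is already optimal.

s5

Pivot element 2. New z-row = old z-row − (-38/3)·(row 1/2).
Updated z-row coefficients: x1: 0, x2: 0, s1: 19/3, s2: 0, s3: 0, s4: 0, s5: -31/3.
The most negative is -31/3 in column s5, so s5 would enter next.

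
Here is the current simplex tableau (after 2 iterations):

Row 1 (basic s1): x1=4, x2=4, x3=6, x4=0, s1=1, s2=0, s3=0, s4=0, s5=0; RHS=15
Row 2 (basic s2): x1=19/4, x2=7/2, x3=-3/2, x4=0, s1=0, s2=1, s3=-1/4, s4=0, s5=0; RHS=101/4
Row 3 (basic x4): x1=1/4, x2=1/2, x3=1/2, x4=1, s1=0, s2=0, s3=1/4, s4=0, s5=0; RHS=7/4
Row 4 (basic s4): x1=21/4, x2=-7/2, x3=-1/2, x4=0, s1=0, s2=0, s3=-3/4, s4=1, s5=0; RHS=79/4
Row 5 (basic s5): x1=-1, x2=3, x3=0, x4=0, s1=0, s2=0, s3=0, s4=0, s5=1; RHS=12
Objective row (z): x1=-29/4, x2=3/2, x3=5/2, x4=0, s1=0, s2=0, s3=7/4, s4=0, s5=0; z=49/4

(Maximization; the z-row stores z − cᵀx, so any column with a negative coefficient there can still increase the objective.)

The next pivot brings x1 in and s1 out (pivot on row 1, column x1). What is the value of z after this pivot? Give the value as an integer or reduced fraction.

631/16

Minimum ratio for x1: 15/4 = 15/4.
z changes by −(z-row coeff of x1)·ratio = −(-29/4)·(15/4) = 435/16.
New z = 49/4 + (435/16) = 631/16.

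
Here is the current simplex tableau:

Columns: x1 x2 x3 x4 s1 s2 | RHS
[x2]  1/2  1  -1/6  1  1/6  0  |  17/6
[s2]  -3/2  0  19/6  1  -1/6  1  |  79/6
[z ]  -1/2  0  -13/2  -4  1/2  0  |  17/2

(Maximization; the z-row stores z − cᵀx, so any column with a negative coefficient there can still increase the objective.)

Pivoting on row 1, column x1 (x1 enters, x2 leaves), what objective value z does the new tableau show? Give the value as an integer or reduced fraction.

Minimum ratio for x1: (17/6)/(1/2) = 17/3.
z changes by −(z-row coeff of x1)·ratio = −(-1/2)·(17/3) = 17/6.
New z = 17/2 + (17/6) = 34/3.

34/3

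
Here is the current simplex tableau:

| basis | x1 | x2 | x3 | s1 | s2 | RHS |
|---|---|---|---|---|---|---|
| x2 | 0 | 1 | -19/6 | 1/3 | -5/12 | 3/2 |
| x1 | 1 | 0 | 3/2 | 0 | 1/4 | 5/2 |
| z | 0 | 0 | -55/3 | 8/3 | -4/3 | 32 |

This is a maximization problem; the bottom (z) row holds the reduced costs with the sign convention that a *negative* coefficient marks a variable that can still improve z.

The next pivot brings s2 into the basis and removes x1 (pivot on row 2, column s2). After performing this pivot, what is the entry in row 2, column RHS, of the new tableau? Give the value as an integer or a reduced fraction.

Pivot element is row 2, column s2: 1/4.
Normalize row 2: new (row 2, RHS) = (5/2)/(1/4) = 10.
Row 2 is the pivot row, so the entry is 10.

10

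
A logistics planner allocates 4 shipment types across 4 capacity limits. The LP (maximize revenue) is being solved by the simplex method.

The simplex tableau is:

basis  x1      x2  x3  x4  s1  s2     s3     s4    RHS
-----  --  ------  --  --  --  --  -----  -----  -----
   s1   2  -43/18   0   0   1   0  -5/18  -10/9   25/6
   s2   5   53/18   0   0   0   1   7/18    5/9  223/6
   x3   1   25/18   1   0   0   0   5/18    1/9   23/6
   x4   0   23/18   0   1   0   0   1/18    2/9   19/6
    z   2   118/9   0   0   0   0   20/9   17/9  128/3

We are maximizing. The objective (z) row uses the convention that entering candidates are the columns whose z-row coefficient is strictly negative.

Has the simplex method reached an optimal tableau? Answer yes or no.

yes

No objective-row coefficient is strictly negative, so no entering variable exists; the tableau is optimal.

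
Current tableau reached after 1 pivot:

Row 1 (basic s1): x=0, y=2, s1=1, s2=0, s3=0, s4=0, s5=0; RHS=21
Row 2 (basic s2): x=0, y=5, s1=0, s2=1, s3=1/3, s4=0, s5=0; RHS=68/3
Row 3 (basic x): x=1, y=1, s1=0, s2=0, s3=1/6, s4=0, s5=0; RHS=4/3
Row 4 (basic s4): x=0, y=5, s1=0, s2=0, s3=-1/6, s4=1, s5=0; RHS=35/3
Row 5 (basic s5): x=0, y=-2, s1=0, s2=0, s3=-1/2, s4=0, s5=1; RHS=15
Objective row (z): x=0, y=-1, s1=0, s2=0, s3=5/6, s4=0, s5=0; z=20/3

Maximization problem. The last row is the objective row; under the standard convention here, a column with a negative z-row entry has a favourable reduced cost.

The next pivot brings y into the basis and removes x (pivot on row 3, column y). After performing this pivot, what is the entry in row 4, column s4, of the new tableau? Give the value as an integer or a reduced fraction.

Pivot element is row 3, column y: 1.
Normalize row 3: new (row 3, s4) = 0/1 = 0.
row 4 ← row 4 − 5·(new row 3): 1 − 5·0 = 1.

1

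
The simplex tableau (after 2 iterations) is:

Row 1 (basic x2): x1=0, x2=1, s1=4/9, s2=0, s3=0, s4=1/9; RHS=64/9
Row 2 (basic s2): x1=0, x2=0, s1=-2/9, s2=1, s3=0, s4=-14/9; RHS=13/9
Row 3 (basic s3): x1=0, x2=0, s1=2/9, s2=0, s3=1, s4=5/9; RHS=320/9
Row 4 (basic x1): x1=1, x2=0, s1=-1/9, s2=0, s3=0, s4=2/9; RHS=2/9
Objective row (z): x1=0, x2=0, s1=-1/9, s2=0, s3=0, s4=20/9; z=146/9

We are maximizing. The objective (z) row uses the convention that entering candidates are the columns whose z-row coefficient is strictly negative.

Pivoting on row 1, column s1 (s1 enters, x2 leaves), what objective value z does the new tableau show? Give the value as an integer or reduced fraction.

18

Minimum ratio for s1: (64/9)/(4/9) = 16.
z changes by −(z-row coeff of s1)·ratio = −(-1/9)·16 = 16/9.
New z = 146/9 + (16/9) = 18.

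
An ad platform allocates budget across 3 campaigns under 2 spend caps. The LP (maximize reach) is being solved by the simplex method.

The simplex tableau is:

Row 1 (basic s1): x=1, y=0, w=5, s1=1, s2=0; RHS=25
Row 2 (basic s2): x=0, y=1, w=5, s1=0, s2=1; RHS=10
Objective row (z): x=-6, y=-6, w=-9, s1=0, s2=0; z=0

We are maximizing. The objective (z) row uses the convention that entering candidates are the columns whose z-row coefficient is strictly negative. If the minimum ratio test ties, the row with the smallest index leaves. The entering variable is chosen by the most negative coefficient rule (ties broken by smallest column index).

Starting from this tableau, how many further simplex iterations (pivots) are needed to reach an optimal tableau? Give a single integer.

3

pivot: w in, s2 out → z = 18
pivot: x in, s1 out → z = 108
pivot: y in, w out → z = 210
No improving column remains; optimal.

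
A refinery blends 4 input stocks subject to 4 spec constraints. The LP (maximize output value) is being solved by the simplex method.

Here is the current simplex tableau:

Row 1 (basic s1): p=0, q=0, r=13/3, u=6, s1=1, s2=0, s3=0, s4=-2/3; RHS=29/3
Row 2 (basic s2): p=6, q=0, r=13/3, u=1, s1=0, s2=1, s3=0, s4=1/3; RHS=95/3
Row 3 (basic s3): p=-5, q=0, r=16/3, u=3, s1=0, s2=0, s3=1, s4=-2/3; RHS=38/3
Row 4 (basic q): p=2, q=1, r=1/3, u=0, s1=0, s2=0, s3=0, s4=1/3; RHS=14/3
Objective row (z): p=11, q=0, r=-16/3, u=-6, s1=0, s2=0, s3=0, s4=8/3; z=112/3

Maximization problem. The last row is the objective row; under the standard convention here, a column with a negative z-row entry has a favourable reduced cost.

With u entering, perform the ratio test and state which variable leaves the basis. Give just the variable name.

s1

Ratios: row 1 (s1): (29/3)/6 = 29/18; row 2 (s2): (95/3)/1 = 95/3; row 3 (s3): (38/3)/3 = 38/9; row 4 (q): entry 0 ≤ 0, skip.
Minimum ratio 29/18 is in the s1 row, so s1 leaves.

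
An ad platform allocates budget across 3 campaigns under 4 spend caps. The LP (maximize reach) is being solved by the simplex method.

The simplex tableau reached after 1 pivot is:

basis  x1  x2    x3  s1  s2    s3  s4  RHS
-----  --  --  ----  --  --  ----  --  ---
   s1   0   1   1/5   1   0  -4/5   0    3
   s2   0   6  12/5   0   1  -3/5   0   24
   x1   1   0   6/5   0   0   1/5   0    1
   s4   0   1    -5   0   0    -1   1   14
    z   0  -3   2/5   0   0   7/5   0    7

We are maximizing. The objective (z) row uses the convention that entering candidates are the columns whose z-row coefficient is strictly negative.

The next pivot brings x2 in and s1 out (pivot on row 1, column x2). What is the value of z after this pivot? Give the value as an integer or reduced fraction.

Minimum ratio for x2: 3/1 = 3.
z changes by −(z-row coeff of x2)·ratio = −(-3)·3 = 9.
New z = 7 + 9 = 16.

16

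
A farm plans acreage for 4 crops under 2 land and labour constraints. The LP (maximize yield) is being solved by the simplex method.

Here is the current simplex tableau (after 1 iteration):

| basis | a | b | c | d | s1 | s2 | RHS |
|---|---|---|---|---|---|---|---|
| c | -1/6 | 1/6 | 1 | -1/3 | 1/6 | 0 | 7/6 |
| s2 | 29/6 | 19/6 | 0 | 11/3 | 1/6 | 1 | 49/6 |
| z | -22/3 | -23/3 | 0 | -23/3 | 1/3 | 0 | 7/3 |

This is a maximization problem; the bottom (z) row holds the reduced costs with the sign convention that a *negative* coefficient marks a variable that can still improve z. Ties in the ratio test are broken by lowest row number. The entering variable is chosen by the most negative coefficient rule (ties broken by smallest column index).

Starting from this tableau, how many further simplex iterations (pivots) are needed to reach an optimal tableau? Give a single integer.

1

pivot: b in, s2 out → z = 420/19
No improving column remains; optimal.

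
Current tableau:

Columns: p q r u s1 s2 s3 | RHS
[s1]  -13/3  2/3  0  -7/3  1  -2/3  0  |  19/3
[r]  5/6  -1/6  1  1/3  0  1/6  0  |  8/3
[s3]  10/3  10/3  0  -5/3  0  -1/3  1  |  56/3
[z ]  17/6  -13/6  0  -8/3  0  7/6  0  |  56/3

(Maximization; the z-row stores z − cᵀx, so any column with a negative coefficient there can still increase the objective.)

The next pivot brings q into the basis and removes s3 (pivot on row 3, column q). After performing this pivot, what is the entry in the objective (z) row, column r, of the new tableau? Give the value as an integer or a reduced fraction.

0

Pivot element is row 3, column q: 10/3.
Normalize row 3: new (row 3, r) = 0/(10/3) = 0.
z-row ← z-row − (-13/6)·(new row 3): 0 − (-13/6)·0 = 0.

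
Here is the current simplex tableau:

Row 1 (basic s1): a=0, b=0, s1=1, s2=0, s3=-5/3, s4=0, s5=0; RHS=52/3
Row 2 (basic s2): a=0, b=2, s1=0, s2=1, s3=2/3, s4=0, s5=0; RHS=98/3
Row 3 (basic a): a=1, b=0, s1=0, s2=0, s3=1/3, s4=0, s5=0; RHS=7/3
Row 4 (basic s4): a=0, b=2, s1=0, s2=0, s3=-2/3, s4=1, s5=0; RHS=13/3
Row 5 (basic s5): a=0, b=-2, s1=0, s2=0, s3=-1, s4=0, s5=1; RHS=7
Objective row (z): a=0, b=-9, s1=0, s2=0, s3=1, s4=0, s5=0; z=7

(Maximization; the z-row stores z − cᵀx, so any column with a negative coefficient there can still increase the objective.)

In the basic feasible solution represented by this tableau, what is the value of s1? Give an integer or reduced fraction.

52/3

s1 is basic (row 1); its value is the RHS of that row: 52/3.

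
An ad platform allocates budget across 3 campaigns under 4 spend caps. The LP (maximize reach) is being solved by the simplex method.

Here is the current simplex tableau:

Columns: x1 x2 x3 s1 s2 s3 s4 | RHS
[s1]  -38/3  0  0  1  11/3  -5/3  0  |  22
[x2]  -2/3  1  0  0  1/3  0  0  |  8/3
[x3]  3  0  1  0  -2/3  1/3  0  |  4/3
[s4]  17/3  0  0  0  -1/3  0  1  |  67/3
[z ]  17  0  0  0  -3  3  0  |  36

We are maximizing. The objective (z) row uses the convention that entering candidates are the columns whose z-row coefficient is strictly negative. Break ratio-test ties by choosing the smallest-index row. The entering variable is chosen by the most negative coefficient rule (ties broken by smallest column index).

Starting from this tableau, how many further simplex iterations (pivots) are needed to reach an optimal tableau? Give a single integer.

1

pivot: s2 in, s1 out → z = 54
No improving column remains; optimal.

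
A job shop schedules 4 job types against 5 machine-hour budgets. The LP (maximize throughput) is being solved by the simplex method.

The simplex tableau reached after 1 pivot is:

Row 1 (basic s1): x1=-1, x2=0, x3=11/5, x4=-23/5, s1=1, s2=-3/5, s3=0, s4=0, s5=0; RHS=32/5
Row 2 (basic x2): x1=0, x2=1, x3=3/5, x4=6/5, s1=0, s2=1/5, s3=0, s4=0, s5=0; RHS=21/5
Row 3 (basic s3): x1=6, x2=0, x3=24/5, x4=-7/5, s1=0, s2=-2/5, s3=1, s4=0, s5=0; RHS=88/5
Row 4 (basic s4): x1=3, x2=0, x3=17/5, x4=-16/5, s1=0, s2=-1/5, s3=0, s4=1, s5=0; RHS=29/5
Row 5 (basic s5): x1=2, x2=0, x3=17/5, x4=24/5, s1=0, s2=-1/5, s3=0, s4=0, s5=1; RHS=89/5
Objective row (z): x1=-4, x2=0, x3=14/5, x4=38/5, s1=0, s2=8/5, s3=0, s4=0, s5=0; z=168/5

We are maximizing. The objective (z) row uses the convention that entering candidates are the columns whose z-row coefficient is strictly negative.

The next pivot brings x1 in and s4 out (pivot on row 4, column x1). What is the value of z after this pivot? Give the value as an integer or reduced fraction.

124/3

Minimum ratio for x1: (29/5)/3 = 29/15.
z changes by −(z-row coeff of x1)·ratio = −(-4)·(29/15) = 116/15.
New z = 168/5 + (116/15) = 124/3.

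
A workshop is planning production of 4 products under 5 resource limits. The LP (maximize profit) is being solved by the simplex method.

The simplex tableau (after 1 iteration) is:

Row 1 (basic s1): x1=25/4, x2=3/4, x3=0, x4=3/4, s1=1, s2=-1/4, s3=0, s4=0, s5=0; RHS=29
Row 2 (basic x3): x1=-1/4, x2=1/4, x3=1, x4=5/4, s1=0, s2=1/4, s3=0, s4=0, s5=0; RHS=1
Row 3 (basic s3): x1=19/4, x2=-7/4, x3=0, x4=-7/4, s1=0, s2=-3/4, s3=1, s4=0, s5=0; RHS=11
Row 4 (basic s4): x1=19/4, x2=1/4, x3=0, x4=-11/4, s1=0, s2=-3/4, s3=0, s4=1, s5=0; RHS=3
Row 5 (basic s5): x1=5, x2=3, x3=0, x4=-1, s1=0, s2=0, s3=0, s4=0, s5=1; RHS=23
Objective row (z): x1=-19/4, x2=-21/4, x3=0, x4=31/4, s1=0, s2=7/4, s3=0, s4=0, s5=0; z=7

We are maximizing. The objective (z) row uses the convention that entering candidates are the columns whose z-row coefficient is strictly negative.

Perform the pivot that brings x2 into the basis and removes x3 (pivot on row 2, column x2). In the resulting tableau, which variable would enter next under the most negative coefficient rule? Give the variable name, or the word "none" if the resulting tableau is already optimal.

x1

Pivot element 1/4. New z-row = old z-row − (-21/4)·(row 2/(1/4)).
Updated z-row coefficients: x1: -10, x2: 0, x3: 21, x4: 34, s1: 0, s2: 7, s3: 0, s4: 0, s5: 0.
The most negative is -10 in column x1, so x1 would enter next.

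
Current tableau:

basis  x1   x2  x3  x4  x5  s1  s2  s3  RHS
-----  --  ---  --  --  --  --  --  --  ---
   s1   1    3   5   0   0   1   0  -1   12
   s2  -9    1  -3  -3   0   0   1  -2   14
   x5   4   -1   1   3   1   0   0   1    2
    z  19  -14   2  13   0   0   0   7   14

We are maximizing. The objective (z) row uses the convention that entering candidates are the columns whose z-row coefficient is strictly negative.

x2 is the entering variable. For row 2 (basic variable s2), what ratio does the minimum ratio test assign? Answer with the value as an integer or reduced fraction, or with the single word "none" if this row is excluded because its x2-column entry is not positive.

14

Ratio = RHS / (x2 entry) = 14 / 1 = 14.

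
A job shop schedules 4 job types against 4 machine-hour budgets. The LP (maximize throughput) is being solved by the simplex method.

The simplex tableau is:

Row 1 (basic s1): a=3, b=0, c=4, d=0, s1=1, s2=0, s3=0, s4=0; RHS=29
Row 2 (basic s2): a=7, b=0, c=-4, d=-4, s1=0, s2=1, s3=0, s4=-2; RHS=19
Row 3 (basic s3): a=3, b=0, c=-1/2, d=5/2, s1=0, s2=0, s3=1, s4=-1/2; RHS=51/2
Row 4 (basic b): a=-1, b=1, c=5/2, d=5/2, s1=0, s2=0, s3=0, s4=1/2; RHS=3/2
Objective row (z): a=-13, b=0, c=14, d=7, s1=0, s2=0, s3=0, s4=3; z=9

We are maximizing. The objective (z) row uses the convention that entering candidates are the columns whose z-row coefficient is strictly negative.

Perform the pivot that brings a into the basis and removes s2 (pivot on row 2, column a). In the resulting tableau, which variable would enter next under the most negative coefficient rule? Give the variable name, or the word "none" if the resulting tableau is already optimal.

Pivot element 7. New z-row = old z-row − (-13)·(row 2/7).
Updated z-row coefficients: a: 0, b: 0, c: 46/7, d: -3/7, s1: 0, s2: 13/7, s3: 0, s4: -5/7.
The most negative is -5/7 in column s4, so s4 would enter next.

s4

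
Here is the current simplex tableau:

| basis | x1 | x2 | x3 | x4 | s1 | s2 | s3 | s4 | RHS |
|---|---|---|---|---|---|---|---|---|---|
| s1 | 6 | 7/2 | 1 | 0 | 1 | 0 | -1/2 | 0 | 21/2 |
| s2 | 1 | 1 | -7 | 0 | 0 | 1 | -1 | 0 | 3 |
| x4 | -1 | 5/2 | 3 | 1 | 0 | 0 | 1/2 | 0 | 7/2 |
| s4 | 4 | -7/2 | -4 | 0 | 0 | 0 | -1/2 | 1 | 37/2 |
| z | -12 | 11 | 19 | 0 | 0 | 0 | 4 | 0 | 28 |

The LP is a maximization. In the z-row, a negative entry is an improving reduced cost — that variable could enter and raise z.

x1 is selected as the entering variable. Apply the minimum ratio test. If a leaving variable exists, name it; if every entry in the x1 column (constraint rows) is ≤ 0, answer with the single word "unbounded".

s1

Ratios: row 1 (s1): (21/2)/6 = 7/4; row 2 (s2): 3/1 = 3; row 3 (x4): entry -1 ≤ 0, skip; row 4 (s4): (37/2)/4 = 37/8.
Minimum ratio is in the s1 row, so s1 leaves.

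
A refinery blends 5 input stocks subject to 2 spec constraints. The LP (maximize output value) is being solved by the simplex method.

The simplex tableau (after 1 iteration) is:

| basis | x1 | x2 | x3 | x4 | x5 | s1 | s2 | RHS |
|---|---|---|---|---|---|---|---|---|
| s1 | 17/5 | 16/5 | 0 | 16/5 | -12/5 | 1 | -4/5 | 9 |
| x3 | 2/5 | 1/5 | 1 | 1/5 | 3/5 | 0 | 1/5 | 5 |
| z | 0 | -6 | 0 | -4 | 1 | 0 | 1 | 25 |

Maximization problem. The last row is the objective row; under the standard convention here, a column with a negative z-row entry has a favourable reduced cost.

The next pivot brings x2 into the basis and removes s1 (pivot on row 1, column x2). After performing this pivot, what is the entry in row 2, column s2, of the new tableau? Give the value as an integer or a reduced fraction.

1/4

Pivot element is row 1, column x2: 16/5.
Normalize row 1: new (row 1, s2) = (-4/5)/(16/5) = -1/4.
row 2 ← row 2 − (1/5)·(new row 1): 1/5 − (1/5)·(-1/4) = 1/4.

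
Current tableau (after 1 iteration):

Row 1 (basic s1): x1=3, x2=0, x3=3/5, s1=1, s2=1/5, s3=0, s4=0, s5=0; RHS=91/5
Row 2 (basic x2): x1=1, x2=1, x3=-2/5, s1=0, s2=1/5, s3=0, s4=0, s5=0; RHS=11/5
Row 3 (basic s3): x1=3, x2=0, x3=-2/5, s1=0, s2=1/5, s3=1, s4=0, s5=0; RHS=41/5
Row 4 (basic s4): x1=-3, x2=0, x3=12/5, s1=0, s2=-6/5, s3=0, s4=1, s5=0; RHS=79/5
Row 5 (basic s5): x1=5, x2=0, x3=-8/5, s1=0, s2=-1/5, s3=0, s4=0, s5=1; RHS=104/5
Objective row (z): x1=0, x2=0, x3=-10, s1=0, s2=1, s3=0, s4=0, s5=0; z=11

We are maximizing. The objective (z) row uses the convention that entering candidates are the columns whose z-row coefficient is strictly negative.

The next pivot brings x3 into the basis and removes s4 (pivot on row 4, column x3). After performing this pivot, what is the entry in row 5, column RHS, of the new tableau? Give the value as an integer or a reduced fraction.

Pivot element is row 4, column x3: 12/5.
Normalize row 4: new (row 4, RHS) = (79/5)/(12/5) = 79/12.
row 5 ← row 5 − (-8/5)·(new row 4): 104/5 − (-8/5)·(79/12) = 94/3.

94/3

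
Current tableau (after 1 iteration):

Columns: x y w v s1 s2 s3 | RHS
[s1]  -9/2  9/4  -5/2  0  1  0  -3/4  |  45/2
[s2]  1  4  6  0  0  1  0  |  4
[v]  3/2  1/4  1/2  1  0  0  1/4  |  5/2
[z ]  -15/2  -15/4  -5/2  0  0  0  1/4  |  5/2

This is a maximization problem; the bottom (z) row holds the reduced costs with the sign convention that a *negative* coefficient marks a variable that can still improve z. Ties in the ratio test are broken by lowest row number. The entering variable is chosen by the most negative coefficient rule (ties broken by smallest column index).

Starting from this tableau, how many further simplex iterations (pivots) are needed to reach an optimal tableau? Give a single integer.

2

pivot: x in, v out → z = 15
pivot: y in, s2 out → z = 380/23
No improving column remains; optimal.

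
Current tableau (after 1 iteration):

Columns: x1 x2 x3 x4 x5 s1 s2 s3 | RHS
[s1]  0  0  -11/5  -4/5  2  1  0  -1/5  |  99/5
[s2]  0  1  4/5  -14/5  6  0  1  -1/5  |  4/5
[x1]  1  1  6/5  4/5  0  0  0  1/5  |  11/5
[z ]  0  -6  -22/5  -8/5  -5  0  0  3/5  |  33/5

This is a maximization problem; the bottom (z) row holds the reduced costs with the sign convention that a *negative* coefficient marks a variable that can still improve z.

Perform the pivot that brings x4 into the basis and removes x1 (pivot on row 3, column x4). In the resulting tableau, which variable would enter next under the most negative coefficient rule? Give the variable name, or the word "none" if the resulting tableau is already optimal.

Pivot element 4/5. New z-row = old z-row − (-8/5)·(row 3/(4/5)).
Updated z-row coefficients: x1: 2, x2: -4, x3: -2, x4: 0, x5: -5, s1: 0, s2: 0, s3: 1.
The most negative is -5 in column x5, so x5 would enter next.

x5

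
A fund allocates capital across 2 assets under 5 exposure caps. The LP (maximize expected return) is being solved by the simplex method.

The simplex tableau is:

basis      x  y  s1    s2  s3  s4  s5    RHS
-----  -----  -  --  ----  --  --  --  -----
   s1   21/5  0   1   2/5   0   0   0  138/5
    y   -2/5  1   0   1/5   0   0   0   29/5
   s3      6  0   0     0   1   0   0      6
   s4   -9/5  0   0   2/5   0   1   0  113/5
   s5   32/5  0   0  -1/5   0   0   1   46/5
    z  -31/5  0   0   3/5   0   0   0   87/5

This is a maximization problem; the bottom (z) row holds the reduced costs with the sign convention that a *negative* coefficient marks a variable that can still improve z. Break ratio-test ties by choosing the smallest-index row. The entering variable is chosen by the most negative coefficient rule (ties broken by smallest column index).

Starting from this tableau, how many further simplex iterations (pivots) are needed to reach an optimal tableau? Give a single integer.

pivot: x in, s3 out → z = 118/5
No improving column remains; optimal.

1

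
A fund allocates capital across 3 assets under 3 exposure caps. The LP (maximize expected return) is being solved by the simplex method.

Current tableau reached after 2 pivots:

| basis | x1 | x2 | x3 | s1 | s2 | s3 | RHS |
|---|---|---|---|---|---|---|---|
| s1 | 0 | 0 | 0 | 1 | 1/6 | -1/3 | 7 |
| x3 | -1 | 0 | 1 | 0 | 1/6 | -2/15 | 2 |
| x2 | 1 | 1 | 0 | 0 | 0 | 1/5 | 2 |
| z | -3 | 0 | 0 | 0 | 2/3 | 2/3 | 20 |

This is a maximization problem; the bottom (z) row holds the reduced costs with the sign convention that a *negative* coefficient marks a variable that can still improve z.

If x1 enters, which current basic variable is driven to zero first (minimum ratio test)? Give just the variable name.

Ratios: row 1 (s1): entry 0 ≤ 0, skip; row 2 (x3): entry -1 ≤ 0, skip; row 3 (x2): 2/1 = 2.
Minimum ratio 2 is in the x2 row, so x2 leaves.

x2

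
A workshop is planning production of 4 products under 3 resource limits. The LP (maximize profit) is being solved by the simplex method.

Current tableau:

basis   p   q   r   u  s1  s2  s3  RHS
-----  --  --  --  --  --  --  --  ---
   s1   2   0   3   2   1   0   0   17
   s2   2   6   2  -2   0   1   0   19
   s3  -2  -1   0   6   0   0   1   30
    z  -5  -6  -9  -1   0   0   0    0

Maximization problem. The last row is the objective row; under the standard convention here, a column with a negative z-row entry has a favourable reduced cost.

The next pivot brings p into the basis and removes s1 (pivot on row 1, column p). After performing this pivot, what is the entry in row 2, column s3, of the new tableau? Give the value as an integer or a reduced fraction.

Pivot element is row 1, column p: 2.
Normalize row 1: new (row 1, s3) = 0/2 = 0.
row 2 ← row 2 − 2·(new row 1): 0 − 2·0 = 0.

0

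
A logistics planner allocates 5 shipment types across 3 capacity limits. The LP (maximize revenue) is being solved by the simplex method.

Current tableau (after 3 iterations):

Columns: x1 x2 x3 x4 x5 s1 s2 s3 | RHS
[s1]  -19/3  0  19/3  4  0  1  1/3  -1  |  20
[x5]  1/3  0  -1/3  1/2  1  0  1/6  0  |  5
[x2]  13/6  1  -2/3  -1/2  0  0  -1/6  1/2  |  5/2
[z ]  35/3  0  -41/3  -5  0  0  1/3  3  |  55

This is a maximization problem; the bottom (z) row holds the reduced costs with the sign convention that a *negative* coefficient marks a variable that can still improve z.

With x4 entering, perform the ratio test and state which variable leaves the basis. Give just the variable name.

Ratios: row 1 (s1): 20/4 = 5; row 2 (x5): 5/(1/2) = 10; row 3 (x2): entry -1/2 ≤ 0, skip.
Minimum ratio 5 is in the s1 row, so s1 leaves.

s1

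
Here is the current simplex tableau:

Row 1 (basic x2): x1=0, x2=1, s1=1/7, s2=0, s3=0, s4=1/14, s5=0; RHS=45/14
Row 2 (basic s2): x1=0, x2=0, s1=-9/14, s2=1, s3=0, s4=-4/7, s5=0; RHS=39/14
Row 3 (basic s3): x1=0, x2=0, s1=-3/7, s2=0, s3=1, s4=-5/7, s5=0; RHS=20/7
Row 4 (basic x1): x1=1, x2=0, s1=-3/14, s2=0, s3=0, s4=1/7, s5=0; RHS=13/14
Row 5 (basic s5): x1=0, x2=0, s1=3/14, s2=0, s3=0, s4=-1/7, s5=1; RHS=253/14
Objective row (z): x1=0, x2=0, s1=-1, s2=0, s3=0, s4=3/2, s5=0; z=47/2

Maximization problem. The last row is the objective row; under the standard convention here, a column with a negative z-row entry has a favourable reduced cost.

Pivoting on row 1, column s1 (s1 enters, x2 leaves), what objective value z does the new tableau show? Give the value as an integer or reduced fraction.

Minimum ratio for s1: (45/14)/(1/7) = 45/2.
z changes by −(z-row coeff of s1)·ratio = −(-1)·(45/2) = 45/2.
New z = 47/2 + (45/2) = 46.

46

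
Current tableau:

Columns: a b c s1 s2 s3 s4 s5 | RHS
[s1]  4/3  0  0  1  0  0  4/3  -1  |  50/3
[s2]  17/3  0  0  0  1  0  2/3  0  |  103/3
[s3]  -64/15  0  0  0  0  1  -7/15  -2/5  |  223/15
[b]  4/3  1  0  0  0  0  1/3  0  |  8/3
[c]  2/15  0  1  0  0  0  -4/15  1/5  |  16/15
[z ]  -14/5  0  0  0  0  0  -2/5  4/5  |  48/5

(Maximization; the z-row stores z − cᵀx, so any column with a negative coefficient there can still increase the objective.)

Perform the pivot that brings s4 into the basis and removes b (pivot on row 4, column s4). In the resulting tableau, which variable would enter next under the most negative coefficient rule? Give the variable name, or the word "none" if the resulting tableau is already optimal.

a

Pivot element 1/3. New z-row = old z-row − (-2/5)·(row 4/(1/3)).
Updated z-row coefficients: a: -6/5, b: 6/5, c: 0, s1: 0, s2: 0, s3: 0, s4: 0, s5: 4/5.
The most negative is -6/5 in column a, so a would enter next.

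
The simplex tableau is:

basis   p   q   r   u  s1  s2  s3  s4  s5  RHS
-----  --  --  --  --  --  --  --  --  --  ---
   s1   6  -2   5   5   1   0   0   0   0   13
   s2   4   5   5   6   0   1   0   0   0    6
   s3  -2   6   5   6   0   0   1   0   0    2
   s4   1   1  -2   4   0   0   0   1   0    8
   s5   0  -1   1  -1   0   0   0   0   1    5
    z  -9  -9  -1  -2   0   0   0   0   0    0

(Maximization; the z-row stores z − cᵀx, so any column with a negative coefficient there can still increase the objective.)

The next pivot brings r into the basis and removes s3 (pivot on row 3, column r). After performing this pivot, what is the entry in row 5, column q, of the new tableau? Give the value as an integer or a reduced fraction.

-11/5

Pivot element is row 3, column r: 5.
Normalize row 3: new (row 3, q) = 6/5 = 6/5.
row 5 ← row 5 − 1·(new row 3): -1 − 1·(6/5) = -11/5.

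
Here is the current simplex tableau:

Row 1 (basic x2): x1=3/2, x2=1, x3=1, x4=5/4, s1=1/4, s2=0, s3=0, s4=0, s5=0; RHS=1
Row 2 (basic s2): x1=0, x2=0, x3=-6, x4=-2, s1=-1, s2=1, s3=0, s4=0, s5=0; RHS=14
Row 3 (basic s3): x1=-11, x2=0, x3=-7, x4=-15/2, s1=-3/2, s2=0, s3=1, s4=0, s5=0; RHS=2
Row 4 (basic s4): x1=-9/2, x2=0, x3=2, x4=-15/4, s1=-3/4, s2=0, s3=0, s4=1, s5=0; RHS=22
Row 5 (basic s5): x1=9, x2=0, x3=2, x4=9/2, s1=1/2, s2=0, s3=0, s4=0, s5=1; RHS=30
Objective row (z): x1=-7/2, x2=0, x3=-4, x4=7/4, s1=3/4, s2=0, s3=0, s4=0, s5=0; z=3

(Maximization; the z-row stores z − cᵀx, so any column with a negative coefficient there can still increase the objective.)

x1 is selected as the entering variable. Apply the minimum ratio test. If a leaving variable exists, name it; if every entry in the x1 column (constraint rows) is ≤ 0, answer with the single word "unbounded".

x2

Ratios: row 1 (x2): 1/(3/2) = 2/3; row 2 (s2): entry 0 ≤ 0, skip; row 3 (s3): entry -11 ≤ 0, skip; row 4 (s4): entry -9/2 ≤ 0, skip; row 5 (s5): 30/9 = 10/3.
Minimum ratio is in the x2 row, so x2 leaves.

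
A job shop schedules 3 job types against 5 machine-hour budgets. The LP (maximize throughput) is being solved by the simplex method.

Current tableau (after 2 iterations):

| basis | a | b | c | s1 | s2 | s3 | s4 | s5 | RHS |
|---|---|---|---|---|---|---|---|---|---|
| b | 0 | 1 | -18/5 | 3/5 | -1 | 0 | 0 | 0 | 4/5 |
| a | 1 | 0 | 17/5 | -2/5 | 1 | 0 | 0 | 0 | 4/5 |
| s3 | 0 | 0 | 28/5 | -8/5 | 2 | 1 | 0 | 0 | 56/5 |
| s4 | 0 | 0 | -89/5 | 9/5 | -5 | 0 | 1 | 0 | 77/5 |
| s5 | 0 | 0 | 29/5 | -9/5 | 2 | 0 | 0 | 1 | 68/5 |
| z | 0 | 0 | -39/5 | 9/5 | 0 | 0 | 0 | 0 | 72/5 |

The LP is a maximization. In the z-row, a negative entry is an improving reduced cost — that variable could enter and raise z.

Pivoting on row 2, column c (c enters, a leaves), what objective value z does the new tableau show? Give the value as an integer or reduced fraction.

Minimum ratio for c: (4/5)/(17/5) = 4/17.
z changes by −(z-row coeff of c)·ratio = −(-39/5)·(4/17) = 156/85.
New z = 72/5 + (156/85) = 276/17.

276/17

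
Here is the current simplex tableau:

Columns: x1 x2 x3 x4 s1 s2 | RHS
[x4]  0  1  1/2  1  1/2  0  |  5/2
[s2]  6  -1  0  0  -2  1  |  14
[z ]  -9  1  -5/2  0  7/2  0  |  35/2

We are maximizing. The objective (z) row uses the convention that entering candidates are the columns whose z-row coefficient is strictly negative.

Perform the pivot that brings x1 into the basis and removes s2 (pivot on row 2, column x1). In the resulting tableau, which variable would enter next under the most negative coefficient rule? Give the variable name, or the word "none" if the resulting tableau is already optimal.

x3

Pivot element 6. New z-row = old z-row − (-9)·(row 2/6).
Updated z-row coefficients: x1: 0, x2: -1/2, x3: -5/2, x4: 0, s1: 1/2, s2: 3/2.
The most negative is -5/2 in column x3, so x3 would enter next.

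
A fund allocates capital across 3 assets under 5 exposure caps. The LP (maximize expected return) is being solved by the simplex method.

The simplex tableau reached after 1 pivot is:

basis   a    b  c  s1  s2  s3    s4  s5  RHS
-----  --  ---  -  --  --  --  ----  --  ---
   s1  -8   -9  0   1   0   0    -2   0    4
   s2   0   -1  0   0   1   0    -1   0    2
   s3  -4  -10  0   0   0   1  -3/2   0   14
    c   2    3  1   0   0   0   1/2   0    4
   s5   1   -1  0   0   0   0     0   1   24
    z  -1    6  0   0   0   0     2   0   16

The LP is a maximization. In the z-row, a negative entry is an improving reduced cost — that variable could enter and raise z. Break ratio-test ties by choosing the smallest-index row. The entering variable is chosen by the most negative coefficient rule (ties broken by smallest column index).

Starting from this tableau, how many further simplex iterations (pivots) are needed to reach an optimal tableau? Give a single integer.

1

pivot: a in, c out → z = 18
No improving column remains; optimal.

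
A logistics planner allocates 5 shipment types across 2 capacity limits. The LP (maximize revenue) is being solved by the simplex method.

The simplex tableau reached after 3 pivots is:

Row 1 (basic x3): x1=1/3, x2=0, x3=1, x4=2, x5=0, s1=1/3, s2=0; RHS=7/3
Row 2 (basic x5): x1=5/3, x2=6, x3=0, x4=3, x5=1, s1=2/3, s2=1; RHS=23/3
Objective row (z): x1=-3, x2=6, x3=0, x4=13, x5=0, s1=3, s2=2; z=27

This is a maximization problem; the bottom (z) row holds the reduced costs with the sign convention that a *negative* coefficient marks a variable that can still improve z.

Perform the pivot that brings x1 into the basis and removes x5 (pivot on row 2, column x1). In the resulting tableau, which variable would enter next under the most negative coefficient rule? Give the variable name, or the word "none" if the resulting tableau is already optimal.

none

Pivot element 5/3. New z-row = old z-row − (-3)·(row 2/(5/3)).
Updated z-row coefficients: x1: 0, x2: 84/5, x3: 0, x4: 92/5, x5: 9/5, s1: 21/5, s2: 19/5.
No coefficient is strictly negative; the tableau after this pivot is optimal.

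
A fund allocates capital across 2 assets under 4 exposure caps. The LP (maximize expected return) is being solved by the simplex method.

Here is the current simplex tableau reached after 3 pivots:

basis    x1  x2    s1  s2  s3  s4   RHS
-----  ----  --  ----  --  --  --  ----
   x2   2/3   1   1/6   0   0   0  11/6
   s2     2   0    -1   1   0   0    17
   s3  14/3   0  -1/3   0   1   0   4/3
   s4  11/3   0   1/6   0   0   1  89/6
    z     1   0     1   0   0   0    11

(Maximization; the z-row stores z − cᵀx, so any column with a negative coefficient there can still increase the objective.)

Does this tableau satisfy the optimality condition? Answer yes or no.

yes

No objective-row coefficient is strictly negative, so no entering variable exists; the tableau is optimal.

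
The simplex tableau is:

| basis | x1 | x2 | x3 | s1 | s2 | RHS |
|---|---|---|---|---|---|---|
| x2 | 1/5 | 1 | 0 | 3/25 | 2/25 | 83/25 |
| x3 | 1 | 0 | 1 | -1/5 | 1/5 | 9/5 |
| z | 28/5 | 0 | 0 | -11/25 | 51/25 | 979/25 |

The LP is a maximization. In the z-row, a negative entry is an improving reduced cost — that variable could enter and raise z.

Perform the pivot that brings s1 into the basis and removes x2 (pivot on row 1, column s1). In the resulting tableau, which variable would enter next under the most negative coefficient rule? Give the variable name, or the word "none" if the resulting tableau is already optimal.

none

Pivot element 3/25. New z-row = old z-row − (-11/25)·(row 1/(3/25)).
Updated z-row coefficients: x1: 19/3, x2: 11/3, x3: 0, s1: 0, s2: 7/3.
No coefficient is strictly negative; the tableau after this pivot is optimal.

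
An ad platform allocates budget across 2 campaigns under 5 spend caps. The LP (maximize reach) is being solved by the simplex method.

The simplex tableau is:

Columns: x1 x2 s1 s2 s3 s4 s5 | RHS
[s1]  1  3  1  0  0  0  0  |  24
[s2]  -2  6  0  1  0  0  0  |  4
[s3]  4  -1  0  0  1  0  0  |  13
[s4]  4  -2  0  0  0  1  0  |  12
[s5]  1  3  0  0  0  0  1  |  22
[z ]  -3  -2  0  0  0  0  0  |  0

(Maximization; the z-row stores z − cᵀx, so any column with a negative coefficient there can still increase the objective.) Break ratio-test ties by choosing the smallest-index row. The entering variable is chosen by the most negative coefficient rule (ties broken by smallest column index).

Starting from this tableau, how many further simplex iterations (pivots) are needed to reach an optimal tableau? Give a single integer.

pivot: x1 in, s4 out → z = 9
pivot: x2 in, s3 out → z = 25/2
pivot: s4 in, s2 out → z = 15
No improving column remains; optimal.

3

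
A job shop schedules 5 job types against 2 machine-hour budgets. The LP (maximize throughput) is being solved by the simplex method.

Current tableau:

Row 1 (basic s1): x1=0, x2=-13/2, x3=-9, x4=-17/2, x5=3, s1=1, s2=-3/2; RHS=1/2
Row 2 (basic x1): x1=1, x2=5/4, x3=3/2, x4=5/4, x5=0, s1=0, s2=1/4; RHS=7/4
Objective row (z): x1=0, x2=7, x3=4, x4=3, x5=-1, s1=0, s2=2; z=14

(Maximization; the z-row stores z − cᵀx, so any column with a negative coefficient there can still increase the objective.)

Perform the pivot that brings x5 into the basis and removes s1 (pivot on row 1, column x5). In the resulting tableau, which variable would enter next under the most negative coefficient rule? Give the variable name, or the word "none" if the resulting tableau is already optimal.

Pivot element 3. New z-row = old z-row − (-1)·(row 1/3).
Updated z-row coefficients: x1: 0, x2: 29/6, x3: 1, x4: 1/6, x5: 0, s1: 1/3, s2: 3/2.
No coefficient is strictly negative; the tableau after this pivot is optimal.

none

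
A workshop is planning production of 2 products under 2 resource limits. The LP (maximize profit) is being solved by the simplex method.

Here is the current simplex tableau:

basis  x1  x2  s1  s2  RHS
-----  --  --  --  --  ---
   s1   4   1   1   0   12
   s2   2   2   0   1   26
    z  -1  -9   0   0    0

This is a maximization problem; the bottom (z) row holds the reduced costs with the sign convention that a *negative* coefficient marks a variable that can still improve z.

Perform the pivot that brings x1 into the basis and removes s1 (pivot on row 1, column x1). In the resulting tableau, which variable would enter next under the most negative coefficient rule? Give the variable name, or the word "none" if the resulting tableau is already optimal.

Pivot element 4. New z-row = old z-row − (-1)·(row 1/4).
Updated z-row coefficients: x1: 0, x2: -35/4, s1: 1/4, s2: 0.
The most negative is -35/4 in column x2, so x2 would enter next.

x2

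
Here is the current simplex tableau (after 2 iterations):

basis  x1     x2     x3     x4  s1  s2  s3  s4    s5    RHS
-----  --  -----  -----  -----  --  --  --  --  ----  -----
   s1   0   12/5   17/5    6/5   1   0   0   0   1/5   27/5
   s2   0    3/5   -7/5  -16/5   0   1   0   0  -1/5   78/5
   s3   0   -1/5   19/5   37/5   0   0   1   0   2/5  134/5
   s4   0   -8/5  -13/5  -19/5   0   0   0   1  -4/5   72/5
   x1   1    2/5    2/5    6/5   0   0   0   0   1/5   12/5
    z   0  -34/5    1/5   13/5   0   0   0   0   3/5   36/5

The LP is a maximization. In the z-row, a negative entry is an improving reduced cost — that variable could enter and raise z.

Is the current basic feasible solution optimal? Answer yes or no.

Column x2 has objective-row coefficient -34/5, which is negative; an improving pivot exists, so not yet optimal.

no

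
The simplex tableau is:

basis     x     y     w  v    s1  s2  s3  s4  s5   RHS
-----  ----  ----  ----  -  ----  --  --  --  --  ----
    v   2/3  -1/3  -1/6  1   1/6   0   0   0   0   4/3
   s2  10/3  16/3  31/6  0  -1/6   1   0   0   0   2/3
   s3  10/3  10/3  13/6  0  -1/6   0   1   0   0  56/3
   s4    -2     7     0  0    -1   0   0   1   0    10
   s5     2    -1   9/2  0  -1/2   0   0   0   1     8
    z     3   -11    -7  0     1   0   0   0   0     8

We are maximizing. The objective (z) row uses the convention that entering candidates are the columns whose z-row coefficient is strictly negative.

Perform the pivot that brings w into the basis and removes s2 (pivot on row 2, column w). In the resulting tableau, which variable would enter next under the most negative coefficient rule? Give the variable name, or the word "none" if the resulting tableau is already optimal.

Pivot element 31/6. New z-row = old z-row − (-7)·(row 2/(31/6)).
Updated z-row coefficients: x: 233/31, y: -117/31, w: 0, v: 0, s1: 24/31, s2: 42/31, s3: 0, s4: 0, s5: 0.
The most negative is -117/31 in column y, so y would enter next.

y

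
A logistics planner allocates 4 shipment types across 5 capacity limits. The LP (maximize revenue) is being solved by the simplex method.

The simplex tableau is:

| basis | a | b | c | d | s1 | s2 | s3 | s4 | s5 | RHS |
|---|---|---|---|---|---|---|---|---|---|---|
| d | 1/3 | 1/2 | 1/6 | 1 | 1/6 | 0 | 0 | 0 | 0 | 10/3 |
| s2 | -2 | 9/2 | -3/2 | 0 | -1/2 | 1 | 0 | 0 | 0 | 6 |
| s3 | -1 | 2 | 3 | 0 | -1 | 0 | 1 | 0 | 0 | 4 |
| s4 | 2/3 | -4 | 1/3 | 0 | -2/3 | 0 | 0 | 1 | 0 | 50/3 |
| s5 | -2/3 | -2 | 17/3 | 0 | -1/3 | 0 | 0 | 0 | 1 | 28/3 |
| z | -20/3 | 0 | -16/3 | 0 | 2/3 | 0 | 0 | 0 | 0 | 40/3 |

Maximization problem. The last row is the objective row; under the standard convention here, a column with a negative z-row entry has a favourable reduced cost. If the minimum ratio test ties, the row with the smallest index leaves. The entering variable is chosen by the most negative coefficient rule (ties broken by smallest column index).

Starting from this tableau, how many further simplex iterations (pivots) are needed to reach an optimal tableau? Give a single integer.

pivot: a in, d out → z = 80
pivot: c in, s5 out → z = 256/3
No improving column remains; optimal.

2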